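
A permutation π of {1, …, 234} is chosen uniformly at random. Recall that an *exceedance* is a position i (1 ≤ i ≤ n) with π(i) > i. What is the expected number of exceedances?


Write X = Σ_{i=1}^{234} X_i, where X_i = 1_{π(i) > i}.
For each fixed i, π(i) is uniform over {1, …, 234} (marginal of a uniform permutation), so P[π(i) > i] = (n − i)/n. Summing: Σ_{i=1}^{234} (n − i)/n = (0 + 1 + … + 233)/234 = 234(234 − 1)/(2·234) = (234 − 1)/2.
Hence E[X] = Σ_{i=1}^{234} (234 − i)/234 = 233/2 ≈ 116.5000.

E[X] = 233/2 = 116.5000.


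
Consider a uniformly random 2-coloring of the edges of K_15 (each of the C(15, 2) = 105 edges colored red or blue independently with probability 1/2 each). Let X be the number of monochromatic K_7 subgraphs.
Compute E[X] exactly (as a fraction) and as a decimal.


Let X = Σ_S X_S over the C(15, 7) = 6435 subsets S of size 7, where X_S = 1 if the K_7 on S is monochromatic.
For a fixed S, the K_7 on S has C(7, 2) = 21 edges. P[all 21 edges red] = (1/2)^21, and likewise for blue, so P[monochromatic] = 2·(1/2)^21 = 2^{1 − 21} = 1/1048576.
By linearity: E[X] = C(15, 7) · 2^{1 − 21} = 6435 · 1/1048576 = 6435/1048576.
Numerically: E[X] ≈ 0.00614.

E[X] = C(15,7)·2^(1−C(7,2)) = 6435/1048576 ≈ 0.00614.


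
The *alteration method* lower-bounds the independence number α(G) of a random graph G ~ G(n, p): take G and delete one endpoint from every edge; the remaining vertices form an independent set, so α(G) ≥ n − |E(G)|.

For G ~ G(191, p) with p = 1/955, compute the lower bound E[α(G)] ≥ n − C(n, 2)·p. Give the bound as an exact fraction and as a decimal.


E[|E(G)|] = C(191, 2)·p = 18145 · (1/955) = 19.
E[α(G)] ≥ n − E[|E(G)|] = 191 − 19 = 172.
Numerically: ≈ 172.0000.
(This is only a lower bound; the true E[α(G)] may be larger.)

E[α(G)] ≥ 172 ≈ 172.0000.


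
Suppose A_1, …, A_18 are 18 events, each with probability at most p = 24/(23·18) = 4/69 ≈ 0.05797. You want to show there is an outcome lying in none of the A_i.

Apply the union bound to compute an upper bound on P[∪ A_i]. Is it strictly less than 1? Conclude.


Union bound: P[∪_{i=1}^{18} A_i] ≤ Σ_i P[A_i] ≤ 18·p = 18·(4/69) = 24/23.
Numerically: 24/23 ≈ 1.04348.
Is 24/23 < 1? NO.
Since the bound 24/23 is ≥ 1, the union bound is uninformative here; it does NOT by itself certify existence.

18·p = 24/23 ≈ 1.04348; existence NOT certified by the union bound.


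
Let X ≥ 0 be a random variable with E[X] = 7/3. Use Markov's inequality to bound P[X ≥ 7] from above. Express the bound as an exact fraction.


μ = E[X] = 7/3, a = 7.
Markov: P[X ≥ 7] ≤ μ/a = (7/3)/7 = 1/3.
Numerically: ≈ 0.333.
(Since a = 7 > μ = 2.333, the bound 1/3 is < 1 and informative.)

P[X ≥ 7] ≤ 1/3 ≈ 0.333.


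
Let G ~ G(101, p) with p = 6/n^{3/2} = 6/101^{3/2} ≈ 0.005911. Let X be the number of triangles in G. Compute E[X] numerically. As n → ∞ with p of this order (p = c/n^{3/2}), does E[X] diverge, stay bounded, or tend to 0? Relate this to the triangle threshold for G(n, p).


Number of potential triangles: C(101, 3) = 166650.
Each occurs with probability p³ ≈ (0.005911)³ ≈ 2.065416e-07.
By linearity: E[X] = C(101, 3)·p³ ≈ 166650 · 2.065416e-07 ≈ 0.0344.
Since α = 3/2 > 1, p = c/n^{3/2} = o(1/n) is below the triangle threshold p ~ 1/n. Asymptotically E[X] ~ (c³/6)·n^{3(1−α)} = (6³/6)·n^{-1.5} → 0, so by Markov's inequality G has no triangles w.h.p.

E[X] ≈ 0.0344; in regime p = Θ(1/n^{3/2}) E[X] tends to 0 (below the triangle threshold p ~ 1/n).


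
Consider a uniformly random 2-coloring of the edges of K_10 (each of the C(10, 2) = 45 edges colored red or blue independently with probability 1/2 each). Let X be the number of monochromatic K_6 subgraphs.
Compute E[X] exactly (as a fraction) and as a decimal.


Let X = Σ_S X_S over the C(10, 6) = 210 subsets S of size 6, where X_S = 1 if the K_6 on S is monochromatic.
For a fixed S, the K_6 on S has C(6, 2) = 15 edges. P[all 15 edges red] = (1/2)^15, and likewise for blue, so P[monochromatic] = 2·(1/2)^15 = 2^{1 − 15} = 1/16384.
By linearity of expectation: E[X] = C(10, 6) · 2^{1 − 15} = 210 · 1/16384 = 105/8192.
Numerically: E[X] ≈ 0.013.

E[X] = C(10,6)·2^(1−C(6,2)) = 105/8192 ≈ 0.013.


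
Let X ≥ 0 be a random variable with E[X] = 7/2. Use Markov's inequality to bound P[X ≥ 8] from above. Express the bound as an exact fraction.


μ = E[X] = 7/2, a = 8.
Markov: P[X ≥ 8] ≤ μ/a = (7/2)/8 = 7/16.
Numerically: ≈ 0.437500.
(Since a = 8 > μ = 3.500000, the bound 7/16 is < 1 and informative.)

P[X ≥ 8] ≤ 7/16 ≈ 0.437500.


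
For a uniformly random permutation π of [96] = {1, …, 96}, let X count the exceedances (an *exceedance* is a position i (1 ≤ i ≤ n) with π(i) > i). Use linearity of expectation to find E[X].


Write X = Σ_{i=1}^{96} X_i, where X_i = 1_{π(i) > i}.
For each fixed i, π(i) is uniform over {1, …, 96} (marginal of a uniform permutation), so P[π(i) > i] = (n − i)/n. Summing: Σ_{i=1}^{96} (n − i)/n = (0 + 1 + … + 95)/96 = 96(96 − 1)/(2·96) = (96 − 1)/2.
Hence E[X] = Σ_{i=1}^{96} (96 − i)/96 = 95/2 ≈ 47.500.

E[X] = 95/2 = 47.500.


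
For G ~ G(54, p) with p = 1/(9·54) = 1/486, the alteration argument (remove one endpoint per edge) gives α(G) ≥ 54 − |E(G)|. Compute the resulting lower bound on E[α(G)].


E[|E(G)|] = C(54, 2)·p = 1431 · (1/486) = 53/18.
E[α(G)] ≥ n − E[|E(G)|] = 54 − 53/18 = 919/18.
Numerically: ≈ 51.0556.
(This is only a lower bound; the true E[α(G)] may be larger.)

E[α(G)] ≥ 919/18 ≈ 51.0556.


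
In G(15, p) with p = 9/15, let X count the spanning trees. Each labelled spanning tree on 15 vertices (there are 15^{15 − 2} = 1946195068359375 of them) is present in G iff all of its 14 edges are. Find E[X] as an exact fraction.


K_15 has 15^{15 − 2} = 1946195068359375 labelled spanning trees.
For each such spanning tree H, let X_H = 1 if all 14 edges of H are present in G. Then P[X_H = 1] = p^{14} = (3/5)^{14} = 4782969/6103515625.
Summing the indicators: E[X] = Σ_H E[X_H] = 1946195068359375 · p^{14} = 1946195068359375 · 4782969/6103515625 = 7625597484987/5.
Numerically: E[X] ≈ 1.525e+12.

E[X] = 1946195068359375 · (3/5)^{14} = 7625597484987/5 ≈ 1.525e+12.


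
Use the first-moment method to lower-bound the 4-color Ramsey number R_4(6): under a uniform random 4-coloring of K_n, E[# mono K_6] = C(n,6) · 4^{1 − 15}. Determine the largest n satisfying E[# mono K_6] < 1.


We need C(n, 6) · 4^{1 − 15} < 1, i.e. C(n, 6) < 4^{15 − 1} = 268435456.
Check values of n near the boundary:
  n = 73: C(73, 6) = 170230452; 170230452 < 268435456? YES
  n = 74: C(74, 6) = 185250786; 185250786 < 268435456? YES
  n = 75: C(75, 6) = 201359550; 201359550 < 268435456? YES
  n = 76: C(76, 6) = 218618940; 218618940 < 268435456? YES
  n = 77: C(77, 6) = 237093780; 237093780 < 268435456? YES
  n = 78: C(78, 6) = 256851595; 256851595 < 268435456? YES
  n = 79: C(79, 6) = 277962685; 277962685 < 268435456? NO
  n = 80: C(80, 6) = 300500200; 300500200 < 268435456? NO
  n = 81: C(81, 6) = 324540216; 324540216 < 268435456? NO
The largest n with C(n, 6) < 268435456 is n = 78 (where E[X] = 256851595/268435456 ≈ 0.956847). Hence R_4(6) > 78, i.e. R_4(6) ≥ 79.

Largest n = 78; hence R_4(6) > 78.


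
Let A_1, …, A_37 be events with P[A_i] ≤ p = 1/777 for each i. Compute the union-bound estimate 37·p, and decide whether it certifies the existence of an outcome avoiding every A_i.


Union bound: P[∪_{i=1}^{37} A_i] ≤ Σ_i P[A_i] ≤ 37·p = 37·(1/777) = 1/21.
Numerically: 1/21 ≈ 0.047619.
Is 1/21 < 1? YES.
Since P[∪ A_i] ≤ 1/21 < 1, the complement has P[∩ A_i^c] ≥ 1 − 1/21 = 20/21 > 0, so some outcome avoids every A_i.

37·p = 1/21 ≈ 0.047619; existence CERTIFIED by the union bound.


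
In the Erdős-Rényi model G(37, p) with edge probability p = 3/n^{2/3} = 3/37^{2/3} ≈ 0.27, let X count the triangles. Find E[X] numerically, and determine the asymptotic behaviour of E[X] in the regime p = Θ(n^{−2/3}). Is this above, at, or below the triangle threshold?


Number of potential triangles: C(37, 3) = 7770.
Each occurs with probability p³ ≈ (0.27)³ ≈ 1.97224e-02.
By linearity: E[X] = C(37, 3)·p³ ≈ 7770 · 1.97224e-02 ≈ 153.243.
Since α = 2/3 < 1, p = c/n^{2/3} ≫ 1/n is above the triangle threshold p ~ 1/n. Asymptotically E[X] ~ (c³/6)·n^{3(1−α)} = (3³/6)·n^{1} → ∞; triangles are abundant w.h.p.

E[X] ≈ 153.243; in regime p = Θ(1/n^{2/3}) E[X] diverges (above the triangle threshold p ~ 1/n).


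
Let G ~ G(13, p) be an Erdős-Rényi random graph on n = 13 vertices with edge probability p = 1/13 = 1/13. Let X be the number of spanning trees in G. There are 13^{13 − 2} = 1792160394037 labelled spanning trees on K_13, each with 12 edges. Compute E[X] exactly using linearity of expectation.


K_13 has 13^{13 − 2} = 1792160394037 labelled spanning trees.
For each such spanning tree H, let X_H = 1 if all 12 edges of H are present in G. Then P[X_H = 1] = p^{12} = (1/13)^{12} = 1/23298085122481.
By linearity of expectation: E[X] = Σ_H E[X_H] = 1792160394037 · p^{12} = 1792160394037 · 1/23298085122481 = 1/13.
Numerically: E[X] ≈ 0.0769231.

E[X] = 1792160394037 · (1/13)^{12} = 1/13 ≈ 0.0769231.


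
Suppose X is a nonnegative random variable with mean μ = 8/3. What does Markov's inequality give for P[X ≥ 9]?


μ = E[X] = 8/3, a = 9.
Markov: P[X ≥ 9] ≤ μ/a = (8/3)/9 = 8/27.
Numerically: ≈ 0.296.
(Since a = 9 > μ = 2.667, the bound 8/27 is < 1 and informative.)

P[X ≥ 9] ≤ 8/27 ≈ 0.296.


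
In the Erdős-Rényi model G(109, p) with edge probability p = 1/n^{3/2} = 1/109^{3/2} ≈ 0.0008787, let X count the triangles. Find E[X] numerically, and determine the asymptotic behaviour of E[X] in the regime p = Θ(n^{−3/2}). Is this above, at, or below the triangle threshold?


Number of potential triangles: C(109, 3) = 209934.
Each occurs with probability p³ ≈ (0.0008787)³ ≈ 6.785483e-10.
By linearity: E[X] = C(109, 3)·p³ ≈ 209934 · 6.785483e-10 ≈ 0.0001.
Since α = 3/2 > 1, p = c/n^{3/2} = o(1/n) is below the triangle threshold p ~ 1/n. Asymptotically E[X] ~ (c³/6)·n^{3(1−α)} = (1³/6)·n^{-1.5} → 0, so by Markov's inequality G has no triangles w.h.p.

E[X] ≈ 0.0001; in regime p = Θ(1/n^{3/2}) E[X] tends to 0 (below the triangle threshold p ~ 1/n).


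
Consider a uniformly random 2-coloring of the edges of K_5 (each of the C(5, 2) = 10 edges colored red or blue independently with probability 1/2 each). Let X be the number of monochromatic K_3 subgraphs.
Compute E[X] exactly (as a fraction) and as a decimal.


Let X = Σ_S X_S over the C(5, 3) = 10 subsets S of size 3, where X_S = 1 if the K_3 on S is monochromatic.
For a fixed S, the K_3 on S has C(3, 2) = 3 edges. P[all 3 edges red] = (1/2)^3, and likewise for blue, so P[monochromatic] = 2·(1/2)^3 = 2^{1 − 3} = 1/4.
Summing: E[X] = C(5, 3) · 2^{1 − 3} = 10 · 1/4 = 5/2.
Numerically: E[X] ≈ 2.50000.

E[X] = C(5,3)·2^(1−C(3,2)) = 5/2 ≈ 2.50000.


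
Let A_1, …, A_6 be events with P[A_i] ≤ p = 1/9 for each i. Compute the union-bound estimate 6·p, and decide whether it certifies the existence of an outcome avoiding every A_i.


Union bound: P[∪_{i=1}^{6} A_i] ≤ Σ_i P[A_i] ≤ 6·p = 6·(1/9) = 2/3.
Numerically: 2/3 ≈ 0.66667.
Is 2/3 < 1? YES.
Since P[∪ A_i] ≤ 2/3 < 1, the complement has P[∩ A_i^c] ≥ 1 − 2/3 = 1/3 > 0, so some outcome avoids every A_i.

6·p = 2/3 ≈ 0.66667; existence CERTIFIED by the union bound.


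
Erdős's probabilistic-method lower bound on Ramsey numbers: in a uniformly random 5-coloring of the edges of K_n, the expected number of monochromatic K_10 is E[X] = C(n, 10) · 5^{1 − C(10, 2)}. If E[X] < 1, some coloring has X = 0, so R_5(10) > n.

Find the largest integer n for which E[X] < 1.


We need C(n, 10) · 5^{1 − 45} < 1, i.e. C(n, 10) < 5^{45 − 1} = 5684341886080801486968994140625.
Check values of n near the boundary:
  n = 5387: C(5387, 10) = 5624406917627224603154306376491; 5624406917627224603154306376491 < 5684341886080801486968994140625? YES
  n = 5388: C(5388, 10) = 5634865093375880654852250419586; 5634865093375880654852250419586 < 5684341886080801486968994140625? YES
  n = 5389: C(5389, 10) = 5645340767466558997768874792926; 5645340767466558997768874792926 < 5684341886080801486968994140625? YES
  n = 5390: C(5390, 10) = 5655833965919099070255434039753; 5655833965919099070255434039753 < 5684341886080801486968994140625? YES
  n = 5391: C(5391, 10) = 5666344714787188828795213697883; 5666344714787188828795213697883 < 5684341886080801486968994140625? YES
  n = 5392: C(5392, 10) = 5676873040158402483252283957448; 5676873040158402483252283957448 < 5684341886080801486968994140625? YES
  n = 5393: C(5393, 10) = 5687418968154238267170642278008; 5687418968154238267170642278008 < 5684341886080801486968994140625? NO
  n = 5394: C(5394, 10) = 5697982524930156243149785372878; 5697982524930156243149785372878 < 5684341886080801486968994140625? NO
The largest n with C(n, 10) < 5684341886080801486968994140625 is n = 5392 (where E[X] = 5676873040158402483252283957448/5684341886080801486968994140625 ≈ 0.9986861). Hence R_5(10) > 5392, i.e. R_5(10) ≥ 5393.

Largest n = 5392; hence R_5(10) > 5392.


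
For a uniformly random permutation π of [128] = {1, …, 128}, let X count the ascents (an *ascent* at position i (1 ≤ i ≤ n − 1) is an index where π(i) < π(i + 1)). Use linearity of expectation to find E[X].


Write X = Σ X_I over i = 1, …, 127, with X_I the indicator of one ascent.
There are 127 indicators.
For each fixed i, the pair (π(i), π(i+1)) is a uniformly random ordered pair of distinct values from {1, …, 128}; by symmetry P[π(i) < π(i+1)] = 1/2.
By linearity: E[X] = 127 · (1/2) = (128 − 1) · (1/2) = 127/2 ≈ 63.50000.

E[X] = 127/2 = 63.50000.


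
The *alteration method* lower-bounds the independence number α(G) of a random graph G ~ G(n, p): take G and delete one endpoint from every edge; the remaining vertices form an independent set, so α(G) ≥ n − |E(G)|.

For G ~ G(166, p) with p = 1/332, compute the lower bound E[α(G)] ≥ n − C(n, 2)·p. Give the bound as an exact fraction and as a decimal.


E[|E(G)|] = C(166, 2)·p = 13695 · (1/332) = 165/4.
E[α(G)] ≥ n − E[|E(G)|] = 166 − 165/4 = 499/4.
Numerically: ≈ 124.750000.
(This is only a lower bound; the true E[α(G)] may be larger.)

E[α(G)] ≥ 499/4 ≈ 124.750000.


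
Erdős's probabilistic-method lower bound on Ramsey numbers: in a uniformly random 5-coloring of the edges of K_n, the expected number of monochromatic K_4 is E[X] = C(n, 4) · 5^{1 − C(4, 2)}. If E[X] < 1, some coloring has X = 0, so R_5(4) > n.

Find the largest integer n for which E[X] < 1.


We need C(n, 4) · 5^{1 − 6} < 1, i.e. C(n, 4) < 5^{6 − 1} = 3125.
Check values of n near the boundary:
  n = 15: C(15, 4) = 1365; 1365 < 3125? YES
  n = 16: C(16, 4) = 1820; 1820 < 3125? YES
  n = 17: C(17, 4) = 2380; 2380 < 3125? YES
  n = 18: C(18, 4) = 3060; 3060 < 3125? YES
  n = 19: C(19, 4) = 3876; 3876 < 3125? NO
The largest n with C(n, 4) < 3125 is n = 18 (where E[X] = 612/625 ≈ 0.9792). Hence R_5(4) > 18, i.e. R_5(4) ≥ 19.

Largest n = 18; hence R_5(4) > 18.


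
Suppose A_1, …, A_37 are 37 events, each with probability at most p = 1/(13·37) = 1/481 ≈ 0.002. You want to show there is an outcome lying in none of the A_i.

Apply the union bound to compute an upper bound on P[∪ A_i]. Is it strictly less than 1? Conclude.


Union bound: P[∪_{i=1}^{37} A_i] ≤ Σ_i P[A_i] ≤ 37·p = 37·(1/481) = 1/13.
Numerically: 1/13 ≈ 0.077.
Is 1/13 < 1? YES.
Since P[∪ A_i] ≤ 1/13 < 1, the complement has P[∩ A_i^c] ≥ 1 − 1/13 = 12/13 > 0, so some outcome avoids every A_i.

37·p = 1/13 ≈ 0.077; existence CERTIFIED by the union bound.


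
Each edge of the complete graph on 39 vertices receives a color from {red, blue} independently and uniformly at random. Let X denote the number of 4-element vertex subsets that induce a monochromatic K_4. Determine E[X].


Let X = Σ_S X_S over the C(39, 4) = 82251 subsets S of size 4, where X_S = 1 if the K_4 on S is monochromatic.
For a fixed S, the K_4 on S has C(4, 2) = 6 edges. P[all 6 edges red] = (1/2)^6, and likewise for blue, so P[monochromatic] = 2·(1/2)^6 = 2^{1 − 6} = 1/32.
Summing: E[X] = C(39, 4) · 2^{1 − 6} = 82251 · 1/32 = 82251/32.
Numerically: E[X] ≈ 2570.3438.

E[X] = C(39,4)·2^(1−C(4,2)) = 82251/32 ≈ 2570.3438.


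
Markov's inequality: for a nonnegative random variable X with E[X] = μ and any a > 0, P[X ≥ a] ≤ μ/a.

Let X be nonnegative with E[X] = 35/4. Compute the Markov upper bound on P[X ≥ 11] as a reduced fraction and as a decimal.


μ = E[X] = 35/4, a = 11.
Markov: P[X ≥ 11] ≤ μ/a = (35/4)/11 = 35/44.
Numerically: ≈ 0.795455.
(Since a = 11 > μ = 8.750000, the bound 35/44 is < 1 and informative.)

P[X ≥ 11] ≤ 35/44 ≈ 0.795455.


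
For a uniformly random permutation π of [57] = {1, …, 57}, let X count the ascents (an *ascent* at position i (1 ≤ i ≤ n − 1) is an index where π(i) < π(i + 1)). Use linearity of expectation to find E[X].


Write X = Σ X_I over i = 1, …, 56, with X_I the indicator of one ascent.
There are 56 indicators.
For each fixed i, the pair (π(i), π(i+1)) is a uniformly random ordered pair of distinct values from {1, …, 57}; by symmetry P[π(i) < π(i+1)] = 1/2.
By linearity: E[X] = 56 · (1/2) = (57 − 1) · (1/2) = 28 ≈ 28.000.

E[X] = 28 = 28.000.


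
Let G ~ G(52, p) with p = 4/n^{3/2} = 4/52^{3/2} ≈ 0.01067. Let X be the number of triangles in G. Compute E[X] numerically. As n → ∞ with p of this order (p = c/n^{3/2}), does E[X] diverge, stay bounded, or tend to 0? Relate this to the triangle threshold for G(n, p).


Number of potential triangles: C(52, 3) = 22100.
Each occurs with probability p³ ≈ (0.01067)³ ≈ 1.213850e-06.
By linearity: E[X] = C(52, 3)·p³ ≈ 22100 · 1.213850e-06 ≈ 0.0268.
Since α = 3/2 > 1, p = c/n^{3/2} = o(1/n) is below the triangle threshold p ~ 1/n. Asymptotically E[X] ~ (c³/6)·n^{3(1−α)} = (4³/6)·n^{-1.5} → 0, so by Markov's inequality G has no triangles w.h.p.

E[X] ≈ 0.0268; in regime p = Θ(1/n^{3/2}) E[X] tends to 0 (below the triangle threshold p ~ 1/n).


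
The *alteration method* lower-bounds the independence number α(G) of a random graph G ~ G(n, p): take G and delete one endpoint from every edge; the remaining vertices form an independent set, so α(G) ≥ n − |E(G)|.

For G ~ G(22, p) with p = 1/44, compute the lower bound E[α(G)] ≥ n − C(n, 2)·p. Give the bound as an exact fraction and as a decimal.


E[|E(G)|] = C(22, 2)·p = 231 · (1/44) = 21/4.
E[α(G)] ≥ n − E[|E(G)|] = 22 − 21/4 = 67/4.
Numerically: ≈ 16.750.
(This is only a lower bound; the true E[α(G)] may be larger.)

E[α(G)] ≥ 67/4 ≈ 16.750.


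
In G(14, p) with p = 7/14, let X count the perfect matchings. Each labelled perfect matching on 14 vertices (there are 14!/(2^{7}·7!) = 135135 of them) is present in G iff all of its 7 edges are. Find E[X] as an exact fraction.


K_14 has 14!/(2^{7}·7!) = 135135 labelled perfect matchings.
For each such perfect matching H, let X_H = 1 if all 7 edges of H are present in G. Then P[X_H = 1] = p^{7} = (1/2)^{7} = 1/128.
By linearity of expectation: E[X] = Σ_H E[X_H] = 135135 · p^{7} = 135135 · 1/128 = 135135/128.
Numerically: E[X] ≈ 1056.

E[X] = 135135 · (1/2)^{7} = 135135/128 ≈ 1056.


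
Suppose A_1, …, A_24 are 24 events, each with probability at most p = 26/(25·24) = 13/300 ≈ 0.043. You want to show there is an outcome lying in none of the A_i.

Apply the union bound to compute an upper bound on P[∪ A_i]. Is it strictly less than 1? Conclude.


Union bound: P[∪_{i=1}^{24} A_i] ≤ Σ_i P[A_i] ≤ 24·p = 24·(13/300) = 26/25.
Numerically: 26/25 ≈ 1.040.
Is 26/25 < 1? NO.
Since the bound 26/25 is ≥ 1, the union bound is uninformative here; it does NOT by itself certify existence.

24·p = 26/25 ≈ 1.040; existence NOT certified by the union bound.


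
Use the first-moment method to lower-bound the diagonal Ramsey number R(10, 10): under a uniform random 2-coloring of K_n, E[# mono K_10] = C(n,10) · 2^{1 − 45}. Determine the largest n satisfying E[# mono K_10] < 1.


We need C(n, 10) · 2^{1 − 45} < 1, i.e. C(n, 10) < 2^{45 − 1} = 17592186044416.
Check values of n near the boundary:
  n = 99: C(99, 10) = 15579278510796; 15579278510796 < 17592186044416? YES
  n = 100: C(100, 10) = 17310309456440; 17310309456440 < 17592186044416? YES
  n = 101: C(101, 10) = 19212541264840; 19212541264840 < 17592186044416? NO
The largest n with C(n, 10) < 17592186044416 is n = 100 (where E[X] = 2163788682055/2199023255552 ≈ 0.9839772). Hence R(10, 10) > 100, i.e. R(10, 10) ≥ 101.

Largest n = 100; hence R(10, 10) > 100.


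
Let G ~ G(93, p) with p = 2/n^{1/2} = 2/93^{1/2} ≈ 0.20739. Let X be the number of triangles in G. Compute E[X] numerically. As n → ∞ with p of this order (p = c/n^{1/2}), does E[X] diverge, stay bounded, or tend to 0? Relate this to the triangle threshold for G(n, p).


Number of potential triangles: C(93, 3) = 129766.
Each occurs with probability p³ ≈ (0.20739)³ ≈ 8.9200146e-03.
By linearity: E[X] = C(93, 3)·p³ ≈ 129766 · 8.9200146e-03 ≈ 1157.51461.
Since α = 1/2 < 1, p = c/n^{1/2} ≫ 1/n is above the triangle threshold p ~ 1/n. Asymptotically E[X] ~ (c³/6)·n^{3(1−α)} = (2³/6)·n^{1.5} → ∞; triangles are abundant w.h.p.

E[X] ≈ 1157.51461; in regime p = Θ(1/n^{1/2}) E[X] diverges (above the triangle threshold p ~ 1/n).


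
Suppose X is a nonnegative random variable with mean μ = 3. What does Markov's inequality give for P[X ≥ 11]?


μ = E[X] = 3, a = 11.
Markov: P[X ≥ 11] ≤ μ/a = (3)/11 = 3/11.
Numerically: ≈ 0.273.
(Since a = 11 > μ = 3.000, the bound 3/11 is < 1 and informative.)

P[X ≥ 11] ≤ 3/11 ≈ 0.273.


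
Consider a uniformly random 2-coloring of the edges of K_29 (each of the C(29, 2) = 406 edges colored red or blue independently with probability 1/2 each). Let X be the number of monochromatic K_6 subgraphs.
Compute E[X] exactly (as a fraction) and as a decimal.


Let X = Σ_S X_S over the C(29, 6) = 475020 subsets S of size 6, where X_S = 1 if the K_6 on S is monochromatic.
For a fixed S, the K_6 on S has C(6, 2) = 15 edges. P[all 15 edges red] = (1/2)^15, and likewise for blue, so P[monochromatic] = 2·(1/2)^15 = 2^{1 − 15} = 1/16384.
Summing: E[X] = C(29, 6) · 2^{1 − 15} = 475020 · 1/16384 = 118755/4096.
Numerically: E[X] ≈ 28.99292.

E[X] = C(29,6)·2^(1−C(6,2)) = 118755/4096 ≈ 28.99292.


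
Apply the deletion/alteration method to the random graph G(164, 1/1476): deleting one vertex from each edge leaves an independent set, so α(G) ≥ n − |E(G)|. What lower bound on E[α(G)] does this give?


E[|E(G)|] = C(164, 2)·p = 13366 · (1/1476) = 163/18.
E[α(G)] ≥ n − E[|E(G)|] = 164 − 163/18 = 2789/18.
Numerically: ≈ 154.9444.
(This is only a lower bound; the true E[α(G)] may be larger.)

E[α(G)] ≥ 2789/18 ≈ 154.9444.


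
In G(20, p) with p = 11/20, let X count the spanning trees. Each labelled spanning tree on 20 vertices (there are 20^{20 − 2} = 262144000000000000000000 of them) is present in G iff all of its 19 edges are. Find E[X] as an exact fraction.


K_20 has 20^{20 − 2} = 262144000000000000000000 labelled spanning trees.
For each such spanning tree H, let X_H = 1 if all 19 edges of H are present in G. Then P[X_H = 1] = p^{19} = (11/20)^{19} = 61159090448414546291/5242880000000000000000000.
By linearity of expectation: E[X] = Σ_H E[X_H] = 262144000000000000000000 · p^{19} = 262144000000000000000000 · 61159090448414546291/5242880000000000000000000 = 61159090448414546291/20.
Numerically: E[X] ≈ 3.05795e+18.

E[X] = 262144000000000000000000 · (11/20)^{19} = 61159090448414546291/20 ≈ 3.05795e+18.


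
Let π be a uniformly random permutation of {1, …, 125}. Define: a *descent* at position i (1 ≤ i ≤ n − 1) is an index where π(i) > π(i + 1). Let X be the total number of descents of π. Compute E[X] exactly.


Write X = Σ X_I over i = 1, …, 124, with X_I the indicator of one descent.
There are 124 indicators.
For each fixed i, the pair (π(i), π(i+1)) is a uniformly random ordered pair of distinct values from {1, …, 125}; by symmetry P[π(i) > π(i+1)] = 1/2.
By linearity: E[X] = 124 · (1/2) = (125 − 1) · (1/2) = 62 ≈ 62.0000.

E[X] = 62 = 62.0000.


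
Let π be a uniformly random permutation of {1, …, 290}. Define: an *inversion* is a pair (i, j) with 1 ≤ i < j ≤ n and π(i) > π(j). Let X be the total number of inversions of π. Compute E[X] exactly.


Write X = Σ X_I over the C(290, 2) = 41905 pairs i < j, with X_I the indicator of one inversion.
There are 41905 indicators.
For each fixed pair i < j, the values π(i) and π(j) are two distinct elements of {1, …, 290} in uniformly random order; by symmetry P[π(i) > π(j)] = 1/2.
By linearity: E[X] = 41905 · (1/2) = C(290, 2) · (1/2) = 41905/2 = 41905/2 ≈ 20952.5000.

E[X] = 41905/2 = 20952.5000.


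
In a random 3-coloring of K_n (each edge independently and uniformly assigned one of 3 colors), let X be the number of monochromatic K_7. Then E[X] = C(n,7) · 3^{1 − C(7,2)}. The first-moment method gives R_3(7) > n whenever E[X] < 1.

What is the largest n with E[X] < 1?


We need C(n, 7) · 3^{1 − 21} < 1, i.e. C(n, 7) < 3^{21 − 1} = 3486784401.
Check values of n near the boundary:
  n = 78: C(78, 7) = 2641902120; 2641902120 < 3486784401? YES
  n = 79: C(79, 7) = 2898753715; 2898753715 < 3486784401? YES
  n = 80: C(80, 7) = 3176716400; 3176716400 < 3486784401? YES
  n = 81: C(81, 7) = 3477216600; 3477216600 < 3486784401? YES
  n = 82: C(82, 7) = 3801756816; 3801756816 < 3486784401? NO
The largest n with C(n, 7) < 3486784401 is n = 81 (where E[X] = 42928600/43046721 ≈ 0.997). Hence R_3(7) > 81, i.e. R_3(7) ≥ 82.

Largest n = 81; hence R_3(7) > 81.


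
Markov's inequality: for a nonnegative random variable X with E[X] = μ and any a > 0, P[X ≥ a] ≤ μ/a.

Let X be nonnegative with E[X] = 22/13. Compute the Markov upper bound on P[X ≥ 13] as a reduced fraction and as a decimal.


μ = E[X] = 22/13, a = 13.
Markov: P[X ≥ 13] ≤ μ/a = (22/13)/13 = 22/169.
Numerically: ≈ 0.130178.
(Since a = 13 > μ = 1.692308, the bound 22/169 is < 1 and informative.)

P[X ≥ 13] ≤ 22/169 ≈ 0.130178.


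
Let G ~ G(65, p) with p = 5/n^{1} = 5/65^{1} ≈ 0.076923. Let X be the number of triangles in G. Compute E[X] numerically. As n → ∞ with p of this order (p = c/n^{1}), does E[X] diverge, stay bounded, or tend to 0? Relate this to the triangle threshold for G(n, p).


Number of potential triangles: C(65, 3) = 43680.
Each occurs with probability p³ ≈ (0.076923)³ ≈ 4.5516614e-04.
By linearity: E[X] = C(65, 3)·p³ ≈ 43680 · 4.5516614e-04 ≈ 19.88166.
Here α = 1, so p = 5/n is exactly at the triangle threshold p ~ 1/n. Asymptotically E[X] → c³/6 = 5³/6 = 125/6 ≈ 20.83333, a bounded constant. In this regime the triangle count is asymptotically Poisson(c³/6).

E[X] ≈ 19.88166; in regime p = Θ(1/n^{1}) E[X] stays bounded (at the triangle threshold p ~ 1/n).


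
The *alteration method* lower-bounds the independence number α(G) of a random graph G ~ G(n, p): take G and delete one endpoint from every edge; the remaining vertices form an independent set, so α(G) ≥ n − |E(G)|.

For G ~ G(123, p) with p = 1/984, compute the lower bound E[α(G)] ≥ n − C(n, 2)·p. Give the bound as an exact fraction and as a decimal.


E[|E(G)|] = C(123, 2)·p = 7503 · (1/984) = 61/8.
E[α(G)] ≥ n − E[|E(G)|] = 123 − 61/8 = 923/8.
Numerically: ≈ 115.3750.
(This is only a lower bound; the true E[α(G)] may be larger.)

E[α(G)] ≥ 923/8 ≈ 115.3750.


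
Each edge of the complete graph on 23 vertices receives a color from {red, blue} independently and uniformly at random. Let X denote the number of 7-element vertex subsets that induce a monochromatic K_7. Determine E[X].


Let X = Σ_S X_S over the C(23, 7) = 245157 subsets S of size 7, where X_S = 1 if the K_7 on S is monochromatic.
For a fixed S, the K_7 on S has C(7, 2) = 21 edges. P[all 21 edges red] = (1/2)^21, and likewise for blue, so P[monochromatic] = 2·(1/2)^21 = 2^{1 − 21} = 1/1048576.
By linearity: E[X] = C(23, 7) · 2^{1 − 21} = 245157 · 1/1048576 = 245157/1048576.
Numerically: E[X] ≈ 0.23380.

E[X] = C(23,7)·2^(1−C(7,2)) = 245157/1048576 ≈ 0.23380.


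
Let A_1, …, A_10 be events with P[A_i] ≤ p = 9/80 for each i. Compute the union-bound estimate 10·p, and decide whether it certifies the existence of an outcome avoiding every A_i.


Union bound: P[∪_{i=1}^{10} A_i] ≤ Σ_i P[A_i] ≤ 10·p = 10·(9/80) = 9/8.
Numerically: 9/8 ≈ 1.125.
Is 9/8 < 1? NO.
Since the bound 9/8 is ≥ 1, the union bound is uninformative here; it does NOT by itself certify existence.

10·p = 9/8 ≈ 1.125; existence NOT certified by the union bound.


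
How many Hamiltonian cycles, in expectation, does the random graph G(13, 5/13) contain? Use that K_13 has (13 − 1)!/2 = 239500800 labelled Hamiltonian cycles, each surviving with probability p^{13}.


K_13 has (13 − 1)!/2 = 239500800 labelled Hamiltonian cycles.
For each such Hamiltonian cycle H, let X_H = 1 if all 13 edges of H are present in G. Then P[X_H = 1] = p^{13} = (5/13)^{13} = 1220703125/302875106592253.
Summing the indicators: E[X] = Σ_H E[X_H] = 239500800 · p^{13} = 239500800 · 1220703125/302875106592253 = 292359375000000000/302875106592253.
Numerically: E[X] ≈ 965.3.

E[X] = 239500800 · (5/13)^{13} = 292359375000000000/302875106592253 ≈ 965.3.


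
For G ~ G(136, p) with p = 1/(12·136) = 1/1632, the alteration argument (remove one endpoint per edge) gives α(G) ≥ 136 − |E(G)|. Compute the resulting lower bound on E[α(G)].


E[|E(G)|] = C(136, 2)·p = 9180 · (1/1632) = 45/8.
E[α(G)] ≥ n − E[|E(G)|] = 136 − 45/8 = 1043/8.
Numerically: ≈ 130.37500.
(This is only a lower bound; the true E[α(G)] may be larger.)

E[α(G)] ≥ 1043/8 ≈ 130.37500.


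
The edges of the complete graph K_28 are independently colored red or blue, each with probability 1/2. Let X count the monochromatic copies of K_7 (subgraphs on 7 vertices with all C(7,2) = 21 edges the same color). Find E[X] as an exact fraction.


Let X = Σ_S X_S over the C(28, 7) = 1184040 subsets S of size 7, where X_S = 1 if the K_7 on S is monochromatic.
For a fixed S, the K_7 on S has C(7, 2) = 21 edges. P[all 21 edges red] = (1/2)^21, and likewise for blue, so P[monochromatic] = 2·(1/2)^21 = 2^{1 − 21} = 1/1048576.
By linearity of expectation: E[X] = C(28, 7) · 2^{1 − 21} = 1184040 · 1/1048576 = 148005/131072.
Numerically: E[X] ≈ 1.12919.

E[X] = C(28,7)·2^(1−C(7,2)) = 148005/131072 ≈ 1.12919.


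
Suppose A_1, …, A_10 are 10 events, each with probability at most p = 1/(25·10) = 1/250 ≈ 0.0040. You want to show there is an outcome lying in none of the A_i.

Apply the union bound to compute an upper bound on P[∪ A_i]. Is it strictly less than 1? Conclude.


Union bound: P[∪_{i=1}^{10} A_i] ≤ Σ_i P[A_i] ≤ 10·p = 10·(1/250) = 1/25.
Numerically: 1/25 ≈ 0.0400.
Is 1/25 < 1? YES.
Since P[∪ A_i] ≤ 1/25 < 1, the complement has P[∩ A_i^c] ≥ 1 − 1/25 = 24/25 > 0, so some outcome avoids every A_i.

10·p = 1/25 ≈ 0.0400; existence CERTIFIED by the union bound.


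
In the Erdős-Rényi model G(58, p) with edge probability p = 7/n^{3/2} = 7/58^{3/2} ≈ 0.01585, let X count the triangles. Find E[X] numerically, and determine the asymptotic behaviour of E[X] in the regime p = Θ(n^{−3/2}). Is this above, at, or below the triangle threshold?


Number of potential triangles: C(58, 3) = 30856.
Each occurs with probability p³ ≈ (0.01585)³ ≈ 3.979863e-06.
By linearity: E[X] = C(58, 3)·p³ ≈ 30856 · 3.979863e-06 ≈ 0.1228.
Since α = 3/2 > 1, p = c/n^{3/2} = o(1/n) is below the triangle threshold p ~ 1/n. Asymptotically E[X] ~ (c³/6)·n^{3(1−α)} = (7³/6)·n^{-1.5} → 0, so by Markov's inequality G has no triangles w.h.p.

E[X] ≈ 0.1228; in regime p = Θ(1/n^{3/2}) E[X] tends to 0 (below the triangle threshold p ~ 1/n).


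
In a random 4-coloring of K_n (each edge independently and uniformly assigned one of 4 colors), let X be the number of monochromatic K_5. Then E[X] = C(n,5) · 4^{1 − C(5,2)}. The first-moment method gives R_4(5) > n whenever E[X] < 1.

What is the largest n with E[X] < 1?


We need C(n, 5) · 4^{1 − 10} < 1, i.e. C(n, 5) < 4^{10 − 1} = 262144.
Check values of n near the boundary:
  n = 30: C(30, 5) = 142506; 142506 < 262144? YES
  n = 31: C(31, 5) = 169911; 169911 < 262144? YES
  n = 32: C(32, 5) = 201376; 201376 < 262144? YES
  n = 33: C(33, 5) = 237336; 237336 < 262144? YES
  n = 34: C(34, 5) = 278256; 278256 < 262144? NO
The largest n with C(n, 5) < 262144 is n = 33 (where E[X] = 29667/32768 ≈ 0.905). Hence R_4(5) > 33, i.e. R_4(5) ≥ 34.

Largest n = 33; hence R_4(5) > 33.


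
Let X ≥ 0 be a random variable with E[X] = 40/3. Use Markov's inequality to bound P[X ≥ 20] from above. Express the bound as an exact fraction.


μ = E[X] = 40/3, a = 20.
Markov: P[X ≥ 20] ≤ μ/a = (40/3)/20 = 2/3.
Numerically: ≈ 0.667.
(Since a = 20 > μ = 13.333, the bound 2/3 is < 1 and informative.)

P[X ≥ 20] ≤ 2/3 ≈ 0.667.


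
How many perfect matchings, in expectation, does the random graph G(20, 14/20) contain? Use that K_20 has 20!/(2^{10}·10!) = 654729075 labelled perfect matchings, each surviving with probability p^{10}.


K_20 has 20!/(2^{10}·10!) = 654729075 labelled perfect matchings.
For each such perfect matching H, let X_H = 1 if all 10 edges of H are present in G. Then P[X_H = 1] = p^{10} = (7/10)^{10} = 282475249/10000000000.
Summing the indicators: E[X] = Σ_H E[X_H] = 654729075 · p^{10} = 654729075 · 282475249/10000000000 = 7397790339526587/400000000.
Numerically: E[X] ≈ 1.8494e+07.

E[X] = 654729075 · (7/10)^{10} = 7397790339526587/400000000 ≈ 1.8494e+07.


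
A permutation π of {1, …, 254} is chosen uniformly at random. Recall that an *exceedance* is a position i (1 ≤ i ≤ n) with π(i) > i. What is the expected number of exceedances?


Write X = Σ_{i=1}^{254} X_i, where X_i = 1_{π(i) > i}.
For each fixed i, π(i) is uniform over {1, …, 254} (marginal of a uniform permutation), so P[π(i) > i] = (n − i)/n. Summing: Σ_{i=1}^{254} (n − i)/n = (0 + 1 + … + 253)/254 = 254(254 − 1)/(2·254) = (254 − 1)/2.
Hence E[X] = Σ_{i=1}^{254} (254 − i)/254 = 253/2 ≈ 126.500000.

E[X] = 253/2 = 126.500000.


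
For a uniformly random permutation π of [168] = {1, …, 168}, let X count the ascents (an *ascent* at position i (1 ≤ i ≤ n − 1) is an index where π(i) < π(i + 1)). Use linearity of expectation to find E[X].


Write X = Σ X_I over i = 1, …, 167, with X_I the indicator of one ascent.
There are 167 indicators.
For each fixed i, the pair (π(i), π(i+1)) is a uniformly random ordered pair of distinct values from {1, …, 168}; by symmetry P[π(i) < π(i+1)] = 1/2.
By linearity: E[X] = 167 · (1/2) = (168 − 1) · (1/2) = 167/2 ≈ 83.50000.

E[X] = 167/2 = 83.50000.


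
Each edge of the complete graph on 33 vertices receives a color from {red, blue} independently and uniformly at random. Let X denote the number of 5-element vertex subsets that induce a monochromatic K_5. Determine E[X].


Let X = Σ_S X_S over the C(33, 5) = 237336 subsets S of size 5, where X_S = 1 if the K_5 on S is monochromatic.
For a fixed S, the K_5 on S has C(5, 2) = 10 edges. P[all 10 edges red] = (1/2)^10, and likewise for blue, so P[monochromatic] = 2·(1/2)^10 = 2^{1 − 10} = 1/512.
By linearity of expectation: E[X] = C(33, 5) · 2^{1 − 10} = 237336 · 1/512 = 29667/64.
Numerically: E[X] ≈ 463.54688.

E[X] = C(33,5)·2^(1−C(5,2)) = 29667/64 ≈ 463.54688.


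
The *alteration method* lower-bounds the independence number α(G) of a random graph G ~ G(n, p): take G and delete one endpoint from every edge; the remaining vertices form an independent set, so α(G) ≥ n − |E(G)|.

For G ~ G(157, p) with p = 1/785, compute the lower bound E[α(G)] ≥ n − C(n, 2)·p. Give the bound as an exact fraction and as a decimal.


E[|E(G)|] = C(157, 2)·p = 12246 · (1/785) = 78/5.
E[α(G)] ≥ n − E[|E(G)|] = 157 − 78/5 = 707/5.
Numerically: ≈ 141.400.
(This is only a lower bound; the true E[α(G)] may be larger.)

E[α(G)] ≥ 707/5 ≈ 141.400.


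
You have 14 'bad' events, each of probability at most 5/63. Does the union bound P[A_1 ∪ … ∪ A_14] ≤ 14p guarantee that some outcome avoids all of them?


Union bound: P[∪_{i=1}^{14} A_i] ≤ Σ_i P[A_i] ≤ 14·p = 14·(5/63) = 10/9.
Numerically: 10/9 ≈ 1.111.
Is 10/9 < 1? NO.
Since the bound 10/9 is ≥ 1, the union bound is uninformative here; it does NOT by itself certify existence.

14·p = 10/9 ≈ 1.111; existence NOT certified by the union bound.


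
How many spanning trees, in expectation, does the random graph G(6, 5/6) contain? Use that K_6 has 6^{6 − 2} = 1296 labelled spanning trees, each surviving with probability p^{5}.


K_6 has 6^{6 − 2} = 1296 labelled spanning trees.
For each such spanning tree H, let X_H = 1 if all 5 edges of H are present in G. Then P[X_H = 1] = p^{5} = (5/6)^{5} = 3125/7776.
By linearity: E[X] = Σ_H E[X_H] = 1296 · p^{5} = 1296 · 3125/7776 = 3125/6.
Numerically: E[X] ≈ 520.8.

E[X] = 1296 · (5/6)^{5} = 3125/6 ≈ 520.8.


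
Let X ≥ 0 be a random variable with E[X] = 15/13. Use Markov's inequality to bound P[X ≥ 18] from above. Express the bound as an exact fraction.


μ = E[X] = 15/13, a = 18.
Markov: P[X ≥ 18] ≤ μ/a = (15/13)/18 = 5/78.
Numerically: ≈ 0.06410.
(Since a = 18 > μ = 1.15385, the bound 5/78 is < 1 and informative.)

P[X ≥ 18] ≤ 5/78 ≈ 0.06410.


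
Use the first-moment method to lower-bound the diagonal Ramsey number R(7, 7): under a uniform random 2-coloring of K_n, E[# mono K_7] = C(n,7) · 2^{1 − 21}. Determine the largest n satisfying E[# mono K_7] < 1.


We need C(n, 7) · 2^{1 − 21} < 1, i.e. C(n, 7) < 2^{21 − 1} = 1048576.
Check values of n near the boundary:
  n = 24: C(24, 7) = 346104; 346104 < 1048576? YES
  n = 25: C(25, 7) = 480700; 480700 < 1048576? YES
  n = 26: C(26, 7) = 657800; 657800 < 1048576? YES
  n = 27: C(27, 7) = 888030; 888030 < 1048576? YES
  n = 28: C(28, 7) = 1184040; 1184040 < 1048576? NO
  n = 29: C(29, 7) = 1560780; 1560780 < 1048576? NO
  n = 30: C(30, 7) = 2035800; 2035800 < 1048576? NO
The largest n with C(n, 7) < 1048576 is n = 27 (where E[X] = 444015/524288 ≈ 0.8468914). Hence R(7, 7) > 27, i.e. R(7, 7) ≥ 28.

Largest n = 27; hence R(7, 7) > 27.


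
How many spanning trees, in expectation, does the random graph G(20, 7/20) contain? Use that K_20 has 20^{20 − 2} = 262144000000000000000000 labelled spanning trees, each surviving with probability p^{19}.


K_20 has 20^{20 − 2} = 262144000000000000000000 labelled spanning trees.
For each such spanning tree H, let X_H = 1 if all 19 edges of H are present in G. Then P[X_H = 1] = p^{19} = (7/20)^{19} = 11398895185373143/5242880000000000000000000.
Summing the indicators: E[X] = Σ_H E[X_H] = 262144000000000000000000 · p^{19} = 262144000000000000000000 · 11398895185373143/5242880000000000000000000 = 11398895185373143/20.
Numerically: E[X] ≈ 5.7e+14.

E[X] = 262144000000000000000000 · (7/20)^{19} = 11398895185373143/20 ≈ 5.7e+14.


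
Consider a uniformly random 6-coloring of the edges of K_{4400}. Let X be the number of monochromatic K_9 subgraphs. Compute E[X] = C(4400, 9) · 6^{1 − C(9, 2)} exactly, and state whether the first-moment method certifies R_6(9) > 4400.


E[X] = C(4400, 9) · 6^{1 − 36} = 1689489304164437494711163600 · 6^{−35} = 1689489304164437494711163600/1719070799748422591028658176.
As a reduced fraction: E[X] = 105593081510277343419447725/107441924984276411939291136 ≈ 0.982792.
Is E[X] < 1? YES.
Since E[X] < 1, there exists a 6-coloring of K_{4400} with no monochromatic K_9; hence R_6(9) > 4400.

E[X] = 105593081510277343419447725/107441924984276411939291136 ≈ 0.982792; E[X] < 1, so R_6(9) > 4400.
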